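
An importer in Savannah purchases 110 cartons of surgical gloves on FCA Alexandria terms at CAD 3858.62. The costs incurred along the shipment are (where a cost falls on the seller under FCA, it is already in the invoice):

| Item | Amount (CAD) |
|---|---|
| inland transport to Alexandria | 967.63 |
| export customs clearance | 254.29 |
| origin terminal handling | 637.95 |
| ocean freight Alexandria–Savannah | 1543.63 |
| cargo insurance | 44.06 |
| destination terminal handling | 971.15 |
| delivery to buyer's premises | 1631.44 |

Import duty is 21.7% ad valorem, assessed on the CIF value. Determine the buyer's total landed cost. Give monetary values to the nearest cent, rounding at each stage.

Total landed cost: CAD 10007.13

FCA: the seller delivers export-cleared goods to the carrier; the buyer bears costs from that point.
Already in the invoice (seller's account under FCA): inland to port, export clearance — exclude.
CIF value = FCA price + origin terminal + freight + insurance = 3858.62 + 637.95 + 1543.63 + 44.06 = 6084.26
Import duty = 6084.26 × 21.7% = 1320.28
Buyer bears: origin terminal 637.95 + freight 1543.63 + insurance 44.06 + destination terminal 971.15 + delivery 1631.44 + duty 1320.28 = 6148.51
Landed cost = invoice 3858.62 + 6148.51 = 10007.13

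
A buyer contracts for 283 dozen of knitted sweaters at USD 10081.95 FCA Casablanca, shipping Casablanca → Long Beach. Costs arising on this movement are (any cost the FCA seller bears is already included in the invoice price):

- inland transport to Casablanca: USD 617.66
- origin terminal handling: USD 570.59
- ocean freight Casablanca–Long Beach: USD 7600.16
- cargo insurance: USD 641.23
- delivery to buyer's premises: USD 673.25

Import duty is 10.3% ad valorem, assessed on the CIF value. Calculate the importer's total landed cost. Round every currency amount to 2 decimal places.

Total landed cost: USD 21513.25

FCA: the seller delivers export-cleared goods to the carrier; the buyer bears costs from that point.
Already in the invoice (seller's account under FCA): inland to port — exclude.
CIF value = FCA price + origin terminal + freight + insurance = 10081.95 + 570.59 + 7600.16 + 641.23 = 18893.93
Import duty = 18893.93 × 10.3% = 1946.07
Buyer bears: origin terminal 570.59 + freight 7600.16 + insurance 641.23 + delivery 673.25 + duty 1946.07 = 11431.30
Landed cost = invoice 10081.95 + 11431.30 = 21513.25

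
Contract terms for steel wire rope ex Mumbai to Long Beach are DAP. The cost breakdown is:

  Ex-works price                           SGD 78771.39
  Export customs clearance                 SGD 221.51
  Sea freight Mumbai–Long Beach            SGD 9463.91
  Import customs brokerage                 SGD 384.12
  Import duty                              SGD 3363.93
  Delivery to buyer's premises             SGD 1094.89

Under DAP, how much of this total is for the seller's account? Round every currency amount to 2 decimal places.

Seller's account: SGD 89551.70

DAP: the seller bears all costs to the named destination except import duty and clearance.
Seller's account: goods 78771.39 + export clearance 221.51 + freight 9463.91 + delivery 1094.89 = 89551.70
Buyer's account: brokerage 384.12 + duty 3363.93 = 3748.05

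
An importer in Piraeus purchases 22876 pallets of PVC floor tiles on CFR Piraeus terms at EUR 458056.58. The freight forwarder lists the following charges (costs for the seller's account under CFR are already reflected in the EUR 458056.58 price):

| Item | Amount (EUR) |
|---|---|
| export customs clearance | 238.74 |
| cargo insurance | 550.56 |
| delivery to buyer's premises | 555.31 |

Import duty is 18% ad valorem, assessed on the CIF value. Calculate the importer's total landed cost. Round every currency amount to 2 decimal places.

Total landed cost: EUR 541711.74

CFR: the seller pays costs through ocean freight to the destination port, but not insurance.
Already in the invoice (seller's account under CFR): export clearance — exclude.
CIF value = CFR price + insurance = 458056.58 + 550.56 = 458607.14
Import duty = 458607.14 × 18% = 82549.29
Buyer bears: insurance 550.56 + delivery 555.31 + duty 82549.29 = 83655.16
Landed cost = invoice 458056.58 + 83655.16 = 541711.74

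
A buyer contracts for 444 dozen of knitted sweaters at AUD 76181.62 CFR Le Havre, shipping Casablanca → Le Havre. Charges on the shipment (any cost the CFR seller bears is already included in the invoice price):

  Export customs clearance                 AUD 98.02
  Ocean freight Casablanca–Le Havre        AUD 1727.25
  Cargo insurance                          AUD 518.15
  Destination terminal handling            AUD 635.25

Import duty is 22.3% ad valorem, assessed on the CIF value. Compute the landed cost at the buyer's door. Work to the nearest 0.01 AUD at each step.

CFR: the seller pays costs through ocean freight to the destination port, but not insurance.
Already in the invoice (seller's account under CFR): export clearance, freight — exclude.
CIF value = CFR price + insurance = 76181.62 + 518.15 = 76699.77
Import duty = 76699.77 × 22.3% = 17104.05
Buyer bears: insurance 518.15 + destination terminal 635.25 + duty 17104.05 = 18257.45
Landed cost = invoice 76181.62 + 18257.45 = 94439.07

Total landed cost: AUD 94439.07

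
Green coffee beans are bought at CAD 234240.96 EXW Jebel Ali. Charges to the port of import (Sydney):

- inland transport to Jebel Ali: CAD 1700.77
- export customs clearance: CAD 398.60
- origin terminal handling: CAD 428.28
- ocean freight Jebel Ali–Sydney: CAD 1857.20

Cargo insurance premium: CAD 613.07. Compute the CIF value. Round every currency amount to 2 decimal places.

CIF value: CAD 239238.88

CIF = EXW price + pre-shipment costs + freight + insurance
CIF = 234240.96 + 1700.77 + 398.60 + 428.28 + 1857.20 + 613.07 = 239238.88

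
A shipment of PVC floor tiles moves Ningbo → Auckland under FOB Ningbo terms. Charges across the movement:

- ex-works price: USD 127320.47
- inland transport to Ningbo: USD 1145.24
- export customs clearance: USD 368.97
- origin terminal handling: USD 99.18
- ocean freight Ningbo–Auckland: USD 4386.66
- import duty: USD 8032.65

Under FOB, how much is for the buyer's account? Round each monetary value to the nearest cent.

Buyer's account: USD 12419.31

FOB: the seller bears costs until goods are on board at the origin port; the buyer bears freight, insurance and all costs thereafter.
Seller's account: goods 127320.47 + inland to port 1145.24 + export clearance 368.97 + origin terminal 99.18 = 128933.86
Buyer's account: freight 4386.66 + duty 8032.65 = 12419.31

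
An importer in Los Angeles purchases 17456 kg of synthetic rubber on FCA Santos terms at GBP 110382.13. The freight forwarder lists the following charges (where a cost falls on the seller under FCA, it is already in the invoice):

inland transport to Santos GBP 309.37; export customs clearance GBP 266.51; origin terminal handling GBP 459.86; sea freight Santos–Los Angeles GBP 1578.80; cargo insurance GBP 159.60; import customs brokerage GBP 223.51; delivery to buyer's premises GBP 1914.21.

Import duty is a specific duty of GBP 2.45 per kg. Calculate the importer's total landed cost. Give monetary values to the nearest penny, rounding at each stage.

FCA: the seller delivers export-cleared goods to the carrier; the buyer bears costs from that point.
Already in the invoice (seller's account under FCA): inland to port, export clearance — exclude.
CIF value = FCA price + origin terminal + freight + insurance = 110382.13 + 459.86 + 1578.80 + 159.60 = 112580.39
Import duty = 17456 × 2.45 = 42767.20
Buyer bears: origin terminal 459.86 + freight 1578.80 + insurance 159.60 + brokerage 223.51 + delivery 1914.21 + duty 42767.20 = 47103.18
Landed cost = invoice 110382.13 + 47103.18 = 157485.31

Total landed cost: GBP 157485.31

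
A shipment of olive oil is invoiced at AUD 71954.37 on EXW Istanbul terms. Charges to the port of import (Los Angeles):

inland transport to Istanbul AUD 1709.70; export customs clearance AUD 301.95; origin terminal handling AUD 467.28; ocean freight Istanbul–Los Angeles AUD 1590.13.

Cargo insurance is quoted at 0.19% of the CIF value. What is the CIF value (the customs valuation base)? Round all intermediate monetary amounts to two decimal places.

Let C be the CIF value. C = EXW price + pre-shipment costs + freight + 0.19% × C
C − 0.19% × C = 71954.37 + 1709.70 + 301.95 + 467.28 + 1590.13
0.9981 × C = 76023.43
C = 76023.43 / 0.9981 = 76168.15
Insurance premium = 0.19% × 76168.15 = 144.72

CIF value: AUD 76168.15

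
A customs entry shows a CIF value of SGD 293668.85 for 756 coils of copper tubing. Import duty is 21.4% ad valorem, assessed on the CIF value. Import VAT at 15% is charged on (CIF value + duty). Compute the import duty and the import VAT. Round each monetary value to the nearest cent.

Import duty = 293668.85 × 21.4% = 62845.13
VAT base = CIF + duty = 293668.85 + 62845.13 = 356513.98
Import VAT = 356513.98 × 15% = 53477.10

Import duty: SGD 62845.13; import VAT: SGD 53477.10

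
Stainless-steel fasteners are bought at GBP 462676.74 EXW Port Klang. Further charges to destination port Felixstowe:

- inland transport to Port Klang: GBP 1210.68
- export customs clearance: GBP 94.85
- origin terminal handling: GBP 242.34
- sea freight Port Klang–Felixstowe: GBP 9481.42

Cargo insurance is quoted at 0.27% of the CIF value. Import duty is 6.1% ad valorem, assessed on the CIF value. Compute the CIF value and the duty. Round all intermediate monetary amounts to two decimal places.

CIF value: GBP 474988.50; import duty: GBP 28974.30

Let C be the CIF value. C = EXW price + pre-shipment costs + freight + 0.27% × C
C − 0.27% × C = 462676.74 + 1210.68 + 94.85 + 242.34 + 9481.42
0.9973 × C = 473706.03
C = 473706.03 / 0.9973 = 474988.50
Insurance premium = 0.27% × 474988.50 = 1282.47
Import duty = 474988.50 × 6.1% = 28974.30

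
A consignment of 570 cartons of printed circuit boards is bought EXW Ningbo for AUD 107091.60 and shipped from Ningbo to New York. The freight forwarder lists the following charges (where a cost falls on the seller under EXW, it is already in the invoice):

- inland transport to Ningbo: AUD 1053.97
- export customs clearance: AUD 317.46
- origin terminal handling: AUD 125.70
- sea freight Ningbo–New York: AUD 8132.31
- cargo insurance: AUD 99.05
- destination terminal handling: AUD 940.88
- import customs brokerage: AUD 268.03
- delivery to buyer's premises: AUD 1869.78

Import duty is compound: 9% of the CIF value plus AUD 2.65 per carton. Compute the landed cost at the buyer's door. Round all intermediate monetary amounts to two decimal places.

EXW: the seller makes goods available at their premises; the buyer bears all onward costs.
CIF value = EXW price + inland to port + export clearance + origin terminal + freight + insurance = 107091.60 + 1053.97 + 317.46 + 125.70 + 8132.31 + 99.05 = 116820.09
Ad valorem component: 116820.09 × 9% = 10513.81
Specific component: 570 × 2.65 = 1510.50
Import duty = 10513.81 + 1510.50 = 12024.31
Buyer bears: inland to port 1053.97 + export clearance 317.46 + origin terminal 125.70 + freight 8132.31 + insurance 99.05 + destination terminal 940.88 + brokerage 268.03 + delivery 1869.78 + duty 12024.31 = 24831.49
Landed cost = invoice 107091.60 + 24831.49 = 131923.09

Total landed cost: AUD 131923.09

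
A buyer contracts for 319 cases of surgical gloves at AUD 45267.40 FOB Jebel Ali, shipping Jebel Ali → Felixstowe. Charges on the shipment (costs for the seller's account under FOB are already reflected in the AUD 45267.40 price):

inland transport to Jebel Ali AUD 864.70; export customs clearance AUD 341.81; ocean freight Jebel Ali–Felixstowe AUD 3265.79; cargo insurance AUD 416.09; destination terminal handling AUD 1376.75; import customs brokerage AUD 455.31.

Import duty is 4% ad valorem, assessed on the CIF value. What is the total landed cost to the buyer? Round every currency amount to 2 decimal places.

Total landed cost: AUD 52739.31

FOB: the seller bears costs until goods are on board at the origin port; the buyer bears freight, insurance and all costs thereafter.
Already in the invoice (seller's account under FOB): inland to port, export clearance — exclude.
CIF value = FOB price + freight + insurance = 45267.40 + 3265.79 + 416.09 = 48949.28
Import duty = 48949.28 × 4% = 1957.97
Buyer bears: freight 3265.79 + insurance 416.09 + destination terminal 1376.75 + brokerage 455.31 + duty 1957.97 = 7471.91
Landed cost = invoice 45267.40 + 7471.91 = 52739.31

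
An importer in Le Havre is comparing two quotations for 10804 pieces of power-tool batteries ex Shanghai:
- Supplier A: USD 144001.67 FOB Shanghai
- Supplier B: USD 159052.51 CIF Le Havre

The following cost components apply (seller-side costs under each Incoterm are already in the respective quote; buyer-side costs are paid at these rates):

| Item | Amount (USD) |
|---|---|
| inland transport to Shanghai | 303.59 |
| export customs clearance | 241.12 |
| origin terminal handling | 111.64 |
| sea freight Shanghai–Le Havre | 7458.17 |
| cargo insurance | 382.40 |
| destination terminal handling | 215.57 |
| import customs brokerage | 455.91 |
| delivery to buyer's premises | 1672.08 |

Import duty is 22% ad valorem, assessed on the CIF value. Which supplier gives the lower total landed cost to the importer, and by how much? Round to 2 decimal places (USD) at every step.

Supplier A is cheaper by USD 8796.53

Supplier A (FOB):
CIF value = FOB price + freight + insurance = 144001.67 + 7458.17 + 382.40 = 151842.24
Import duty = 151842.24 × 22% = 33405.29
Buyer bears (A): 7458.17 + 382.40 + 215.57 + 455.91 + 1672.08 = 10184.13
Landed cost (A) = invoice 144001.67 + 10184.13 + duty 33405.29 = 187591.09
Supplier B (CIF):
The CIF price already equals the CIF value: 159052.51
Import duty = 159052.51 × 22% = 34991.55
Buyer bears (B): 215.57 + 455.91 + 1672.08 = 2343.56
Landed cost (B) = invoice 159052.51 + 2343.56 + duty 34991.55 = 196387.62
Difference = |187591.09 − 196387.62| = 8796.53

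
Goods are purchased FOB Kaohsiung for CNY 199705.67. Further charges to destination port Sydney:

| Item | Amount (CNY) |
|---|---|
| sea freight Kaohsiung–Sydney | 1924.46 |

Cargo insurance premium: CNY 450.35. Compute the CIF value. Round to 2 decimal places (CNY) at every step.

CIF value: CNY 202080.48

CIF = FOB price + freight + insurance
CIF = 199705.67 + 1924.46 + 450.35 = 202080.48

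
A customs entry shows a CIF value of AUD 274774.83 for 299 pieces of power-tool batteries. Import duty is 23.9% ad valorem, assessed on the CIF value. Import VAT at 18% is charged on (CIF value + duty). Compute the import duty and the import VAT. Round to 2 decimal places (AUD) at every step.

Import duty: AUD 65671.18; import VAT: AUD 61280.28

Import duty = 274774.83 × 23.9% = 65671.18
VAT base = CIF + duty = 274774.83 + 65671.18 = 340446.01
Import VAT = 340446.01 × 18% = 61280.28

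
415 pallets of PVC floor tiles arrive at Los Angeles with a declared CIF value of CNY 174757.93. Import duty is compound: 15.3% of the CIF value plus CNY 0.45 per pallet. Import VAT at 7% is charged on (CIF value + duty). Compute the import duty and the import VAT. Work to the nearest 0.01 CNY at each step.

Import duty: CNY 26924.71; import VAT: CNY 14117.78

Ad valorem component: 174757.93 × 15.3% = 26737.96
Specific component: 415 × 0.45 = 186.75
Import duty = 26737.96 + 186.75 = 26924.71
VAT base = CIF + duty = 174757.93 + 26924.71 = 201682.64
Import VAT = 201682.64 × 7% = 14117.78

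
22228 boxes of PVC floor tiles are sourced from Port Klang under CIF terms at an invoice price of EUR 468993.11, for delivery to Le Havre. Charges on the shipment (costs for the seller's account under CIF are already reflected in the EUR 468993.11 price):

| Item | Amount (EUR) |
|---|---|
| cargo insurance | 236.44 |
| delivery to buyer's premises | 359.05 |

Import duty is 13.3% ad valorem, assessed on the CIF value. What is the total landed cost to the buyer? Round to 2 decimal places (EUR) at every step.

Total landed cost: EUR 531728.24

CIF: the seller pays costs through ocean freight and marine insurance to the destination port.
Already in the invoice (seller's account under CIF): insurance — exclude.
The CIF price already equals the CIF value: 468993.11
Import duty = 468993.11 × 13.3% = 62376.08
Buyer bears: delivery 359.05 + duty 62376.08 = 62735.13
Landed cost = invoice 468993.11 + 62735.13 = 531728.24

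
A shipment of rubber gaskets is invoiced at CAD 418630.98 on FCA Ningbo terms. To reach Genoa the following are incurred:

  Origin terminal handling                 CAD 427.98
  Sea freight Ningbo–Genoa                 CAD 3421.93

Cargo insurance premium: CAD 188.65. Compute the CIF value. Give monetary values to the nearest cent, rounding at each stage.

CIF value: CAD 422669.54

CIF = FCA price + pre-shipment costs + freight + insurance
CIF = 418630.98 + 427.98 + 3421.93 + 188.65 = 422669.54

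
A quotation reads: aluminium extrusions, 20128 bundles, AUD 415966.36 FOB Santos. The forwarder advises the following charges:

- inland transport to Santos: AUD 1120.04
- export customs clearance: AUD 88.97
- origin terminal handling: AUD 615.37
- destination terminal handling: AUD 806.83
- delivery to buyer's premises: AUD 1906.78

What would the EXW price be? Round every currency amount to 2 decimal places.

Not relevant to the conversion: destination terminal, delivery — on the buyer under both terms; not part of either seller's price.
From FOB to EXW, the seller no longer bears: inland to port, export clearance, origin terminal.
EXW price = 415966.36 − 1120.04 − 88.97 − 615.37 = 414141.98

EXW price: AUD 414141.98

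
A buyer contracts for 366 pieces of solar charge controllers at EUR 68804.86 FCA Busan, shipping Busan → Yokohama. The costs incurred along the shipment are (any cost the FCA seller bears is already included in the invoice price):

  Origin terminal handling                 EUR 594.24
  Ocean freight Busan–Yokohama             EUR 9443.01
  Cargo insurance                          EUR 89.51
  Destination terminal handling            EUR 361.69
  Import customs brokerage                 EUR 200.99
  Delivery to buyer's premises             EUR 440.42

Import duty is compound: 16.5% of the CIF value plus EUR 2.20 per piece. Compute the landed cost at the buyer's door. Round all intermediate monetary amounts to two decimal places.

FCA: the seller delivers export-cleared goods to the carrier; the buyer bears costs from that point.
CIF value = FCA price + origin terminal + freight + insurance = 68804.86 + 594.24 + 9443.01 + 89.51 = 78931.62
Ad valorem component: 78931.62 × 16.5% = 13023.72
Specific component: 366 × 2.20 = 805.20
Import duty = 13023.72 + 805.20 = 13828.92
Buyer bears: origin terminal 594.24 + freight 9443.01 + insurance 89.51 + destination terminal 361.69 + brokerage 200.99 + delivery 440.42 + duty 13828.92 = 24958.78
Landed cost = invoice 68804.86 + 24958.78 = 93763.64

Total landed cost: EUR 93763.64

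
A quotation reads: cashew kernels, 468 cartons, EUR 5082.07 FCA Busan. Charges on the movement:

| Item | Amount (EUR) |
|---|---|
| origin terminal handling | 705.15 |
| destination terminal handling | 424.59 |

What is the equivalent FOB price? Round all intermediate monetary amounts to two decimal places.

Not relevant to the conversion: destination terminal — on the buyer under both terms; not part of either seller's price.
From FCA to FOB, the seller additionally bears: origin terminal.
FOB price = 5082.07 + 705.15 = 5787.22

FOB price: EUR 5787.22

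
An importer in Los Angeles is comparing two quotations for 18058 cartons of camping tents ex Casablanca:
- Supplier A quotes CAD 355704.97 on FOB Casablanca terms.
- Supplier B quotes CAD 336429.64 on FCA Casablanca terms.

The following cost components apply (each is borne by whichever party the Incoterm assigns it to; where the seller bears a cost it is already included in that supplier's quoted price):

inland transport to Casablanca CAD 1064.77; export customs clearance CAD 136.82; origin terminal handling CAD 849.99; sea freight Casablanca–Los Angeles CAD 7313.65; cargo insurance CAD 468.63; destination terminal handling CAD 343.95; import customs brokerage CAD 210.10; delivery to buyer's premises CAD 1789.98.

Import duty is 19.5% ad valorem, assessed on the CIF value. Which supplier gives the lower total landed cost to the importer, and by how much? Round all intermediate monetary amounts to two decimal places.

Supplier B is cheaper by CAD 22018.28

Supplier A (FOB):
CIF value = FOB price + freight + insurance = 355704.97 + 7313.65 + 468.63 = 363487.25
Import duty = 363487.25 × 19.5% = 70880.01
Buyer bears (A): 7313.65 + 468.63 + 343.95 + 210.10 + 1789.98 = 10126.31
Landed cost (A) = invoice 355704.97 + 10126.31 + duty 70880.01 = 436711.29
Supplier B (FCA):
CIF value = FCA price + origin terminal + freight + insurance = 336429.64 + 849.99 + 7313.65 + 468.63 = 345061.91
Import duty = 345061.91 × 19.5% = 67287.07
Buyer bears (B): 849.99 + 7313.65 + 468.63 + 343.95 + 210.10 + 1789.98 = 10976.30
Landed cost (B) = invoice 336429.64 + 10976.30 + duty 67287.07 = 414693.01
Difference = |436711.29 − 414693.01| = 22018.28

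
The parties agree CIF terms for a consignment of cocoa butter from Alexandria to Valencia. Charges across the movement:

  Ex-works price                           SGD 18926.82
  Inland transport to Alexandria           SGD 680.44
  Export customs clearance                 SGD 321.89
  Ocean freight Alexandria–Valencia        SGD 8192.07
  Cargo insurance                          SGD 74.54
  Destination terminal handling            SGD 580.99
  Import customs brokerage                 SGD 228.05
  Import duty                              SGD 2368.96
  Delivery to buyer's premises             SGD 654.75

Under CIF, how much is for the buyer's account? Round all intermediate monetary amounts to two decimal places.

Buyer's account: SGD 3832.75

CIF: the seller pays costs through ocean freight and marine insurance to the destination port.
Seller's account: goods 18926.82 + inland to port 680.44 + export clearance 321.89 + freight 8192.07 + insurance 74.54 = 28195.76
Buyer's account: destination terminal 580.99 + brokerage 228.05 + duty 2368.96 + delivery 654.75 = 3832.75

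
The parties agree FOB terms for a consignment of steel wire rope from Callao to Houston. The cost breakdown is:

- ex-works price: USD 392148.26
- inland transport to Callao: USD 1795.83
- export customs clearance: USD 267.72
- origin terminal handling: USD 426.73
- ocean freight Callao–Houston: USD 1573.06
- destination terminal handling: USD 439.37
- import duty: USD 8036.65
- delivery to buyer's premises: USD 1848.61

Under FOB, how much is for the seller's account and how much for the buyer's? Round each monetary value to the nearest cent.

Seller: USD 394638.54; buyer: USD 11897.69

FOB: the seller bears costs until goods are on board at the origin port; the buyer bears freight, insurance and all costs thereafter.
Seller's account: goods 392148.26 + inland to port 1795.83 + export clearance 267.72 + origin terminal 426.73 = 394638.54
Buyer's account: freight 1573.06 + destination terminal 439.37 + duty 8036.65 + delivery 1848.61 = 11897.69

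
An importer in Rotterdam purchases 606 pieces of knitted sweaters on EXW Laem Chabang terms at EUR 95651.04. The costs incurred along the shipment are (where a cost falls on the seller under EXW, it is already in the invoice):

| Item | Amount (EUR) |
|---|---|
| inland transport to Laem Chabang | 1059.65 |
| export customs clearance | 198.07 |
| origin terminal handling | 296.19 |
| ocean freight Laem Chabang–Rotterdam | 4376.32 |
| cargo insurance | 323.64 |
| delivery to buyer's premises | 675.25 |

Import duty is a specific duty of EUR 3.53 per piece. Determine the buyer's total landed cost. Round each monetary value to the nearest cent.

EXW: the seller makes goods available at their premises; the buyer bears all onward costs.
CIF value = EXW price + inland to port + export clearance + origin terminal + freight + insurance = 95651.04 + 1059.65 + 198.07 + 296.19 + 4376.32 + 323.64 = 101904.91
Import duty = 606 × 3.53 = 2139.18
Buyer bears: inland to port 1059.65 + export clearance 198.07 + origin terminal 296.19 + freight 4376.32 + insurance 323.64 + delivery 675.25 + duty 2139.18 = 9068.30
Landed cost = invoice 95651.04 + 9068.30 = 104719.34

Total landed cost: EUR 104719.34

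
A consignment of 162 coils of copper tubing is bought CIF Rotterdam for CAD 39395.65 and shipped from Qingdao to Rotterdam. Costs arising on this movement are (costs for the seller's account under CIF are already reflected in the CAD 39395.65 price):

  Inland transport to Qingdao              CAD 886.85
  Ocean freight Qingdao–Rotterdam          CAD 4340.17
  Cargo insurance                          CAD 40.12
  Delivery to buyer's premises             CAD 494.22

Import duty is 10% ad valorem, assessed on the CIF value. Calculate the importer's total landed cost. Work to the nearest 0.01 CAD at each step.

Total landed cost: CAD 43829.44

CIF: the seller pays costs through ocean freight and marine insurance to the destination port.
Already in the invoice (seller's account under CIF): inland to port, freight, insurance — exclude.
The CIF price already equals the CIF value: 39395.65
Import duty = 39395.65 × 10% = 3939.57
Buyer bears: delivery 494.22 + duty 3939.57 = 4433.79
Landed cost = invoice 39395.65 + 4433.79 = 43829.44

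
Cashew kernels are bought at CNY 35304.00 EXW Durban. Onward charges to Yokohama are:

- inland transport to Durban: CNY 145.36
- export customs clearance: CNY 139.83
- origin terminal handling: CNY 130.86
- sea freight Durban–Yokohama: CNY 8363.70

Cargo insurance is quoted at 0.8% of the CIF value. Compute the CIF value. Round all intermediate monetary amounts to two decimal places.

CIF value: CNY 44439.26

Let C be the CIF value. C = EXW price + pre-shipment costs + freight + 0.8% × C
C − 0.8% × C = 35304.00 + 145.36 + 139.83 + 130.86 + 8363.70
0.992 × C = 44083.75
C = 44083.75 / 0.992 = 44439.26
Insurance premium = 0.8% × 44439.26 = 355.51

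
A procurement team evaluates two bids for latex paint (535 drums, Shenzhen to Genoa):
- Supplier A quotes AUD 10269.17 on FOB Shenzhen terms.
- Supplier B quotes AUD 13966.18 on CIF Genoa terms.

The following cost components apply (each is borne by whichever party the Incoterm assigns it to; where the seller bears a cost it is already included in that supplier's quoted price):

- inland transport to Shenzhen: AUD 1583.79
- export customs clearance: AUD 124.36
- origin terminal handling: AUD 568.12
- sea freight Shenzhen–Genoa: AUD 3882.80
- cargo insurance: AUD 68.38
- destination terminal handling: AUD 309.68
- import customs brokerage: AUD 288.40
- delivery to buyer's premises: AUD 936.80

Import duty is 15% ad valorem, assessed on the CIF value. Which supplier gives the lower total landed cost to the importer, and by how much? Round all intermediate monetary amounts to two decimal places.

Supplier A (FOB):
CIF value = FOB price + freight + insurance = 10269.17 + 3882.80 + 68.38 = 14220.35
Import duty = 14220.35 × 15% = 2133.05
Buyer bears (A): 3882.80 + 68.38 + 309.68 + 288.40 + 936.80 = 5486.06
Landed cost (A) = invoice 10269.17 + 5486.06 + duty 2133.05 = 17888.28
Supplier B (CIF):
The CIF price already equals the CIF value: 13966.18
Import duty = 13966.18 × 15% = 2094.93
Buyer bears (B): 309.68 + 288.40 + 936.80 = 1534.88
Landed cost (B) = invoice 13966.18 + 1534.88 + duty 2094.93 = 17595.99
Difference = |17888.28 − 17595.99| = 292.29

Supplier B is cheaper by AUD 292.29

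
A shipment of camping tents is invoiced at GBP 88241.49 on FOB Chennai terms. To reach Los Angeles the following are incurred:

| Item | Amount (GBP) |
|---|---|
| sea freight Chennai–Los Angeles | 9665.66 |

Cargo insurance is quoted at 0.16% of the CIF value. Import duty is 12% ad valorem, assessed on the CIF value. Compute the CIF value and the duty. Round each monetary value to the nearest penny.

CIF value: GBP 98064.05; import duty: GBP 11767.69

Let C be the CIF value. C = FOB price + freight + 0.16% × C
C − 0.16% × C = 88241.49 + 9665.66
0.9984 × C = 97907.15
C = 97907.15 / 0.9984 = 98064.05
Insurance premium = 0.16% × 98064.05 = 156.90
Import duty = 98064.05 × 12% = 11767.69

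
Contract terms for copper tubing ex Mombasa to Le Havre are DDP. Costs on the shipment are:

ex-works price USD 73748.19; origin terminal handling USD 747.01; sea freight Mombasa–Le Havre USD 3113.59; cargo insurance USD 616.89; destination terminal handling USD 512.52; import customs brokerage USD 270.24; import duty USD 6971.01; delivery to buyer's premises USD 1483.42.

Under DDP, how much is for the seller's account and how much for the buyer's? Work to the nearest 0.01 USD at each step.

Seller: USD 87462.87; buyer: USD 0.00

DDP: the seller bears all costs including import duty.
Seller's account: goods 73748.19 + origin terminal 747.01 + freight 3113.59 + insurance 616.89 + destination terminal 512.52 + brokerage 270.24 + duty 6971.01 + delivery 1483.42 = 87462.87
Buyer's account: 0.00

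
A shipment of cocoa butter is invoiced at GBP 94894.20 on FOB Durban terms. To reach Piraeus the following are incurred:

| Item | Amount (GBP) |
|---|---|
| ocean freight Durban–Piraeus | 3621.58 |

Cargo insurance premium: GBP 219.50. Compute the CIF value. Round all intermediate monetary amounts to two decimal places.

CIF = FOB price + freight + insurance
CIF = 94894.20 + 3621.58 + 219.50 = 98735.28

CIF value: GBP 98735.28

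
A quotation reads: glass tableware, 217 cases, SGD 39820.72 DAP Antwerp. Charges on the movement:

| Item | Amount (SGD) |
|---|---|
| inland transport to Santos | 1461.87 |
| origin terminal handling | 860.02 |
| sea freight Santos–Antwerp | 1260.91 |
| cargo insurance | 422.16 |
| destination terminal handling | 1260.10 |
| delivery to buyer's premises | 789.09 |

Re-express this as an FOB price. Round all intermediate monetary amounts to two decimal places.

Not relevant to the conversion: inland to port, origin terminal — on the seller under both DAP and FOB; already in the DAP price and stays in the FOB price.
From DAP to FOB, the seller no longer bears: freight, insurance, destination terminal, delivery.
FOB price = 39820.72 − 1260.91 − 422.16 − 1260.10 − 789.09 = 36088.46

FOB price: SGD 36088.46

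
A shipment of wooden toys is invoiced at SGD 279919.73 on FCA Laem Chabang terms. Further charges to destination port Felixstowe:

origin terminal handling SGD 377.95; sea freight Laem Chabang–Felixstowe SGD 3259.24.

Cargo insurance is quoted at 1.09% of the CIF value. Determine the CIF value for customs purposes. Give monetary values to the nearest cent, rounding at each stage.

CIF value: SGD 286681.75

Let C be the CIF value. C = FCA price + pre-shipment costs + freight + 1.09% × C
C − 1.09% × C = 279919.73 + 377.95 + 3259.24
0.9891 × C = 283556.92
C = 283556.92 / 0.9891 = 286681.75
Insurance premium = 1.09% × 286681.75 = 3124.83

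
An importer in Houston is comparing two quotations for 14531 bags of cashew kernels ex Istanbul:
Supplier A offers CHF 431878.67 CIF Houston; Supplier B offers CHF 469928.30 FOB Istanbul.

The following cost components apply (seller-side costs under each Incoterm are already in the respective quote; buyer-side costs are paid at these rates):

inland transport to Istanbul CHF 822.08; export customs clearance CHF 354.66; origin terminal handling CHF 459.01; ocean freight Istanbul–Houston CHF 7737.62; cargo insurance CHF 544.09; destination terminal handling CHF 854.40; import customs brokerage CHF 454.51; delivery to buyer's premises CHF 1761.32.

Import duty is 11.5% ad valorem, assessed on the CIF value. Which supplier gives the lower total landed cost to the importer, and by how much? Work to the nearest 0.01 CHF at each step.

Supplier A is cheaper by CHF 51659.44

Supplier A (CIF):
The CIF price already equals the CIF value: 431878.67
Import duty = 431878.67 × 11.5% = 49666.05
Buyer bears (A): 854.40 + 454.51 + 1761.32 = 3070.23
Landed cost (A) = invoice 431878.67 + 3070.23 + duty 49666.05 = 484614.95
Supplier B (FOB):
CIF value = FOB price + freight + insurance = 469928.30 + 7737.62 + 544.09 = 478210.01
Import duty = 478210.01 × 11.5% = 54994.15
Buyer bears (B): 7737.62 + 544.09 + 854.40 + 454.51 + 1761.32 = 11351.94
Landed cost (B) = invoice 469928.30 + 11351.94 + duty 54994.15 = 536274.39
Difference = |484614.95 − 536274.39| = 51659.44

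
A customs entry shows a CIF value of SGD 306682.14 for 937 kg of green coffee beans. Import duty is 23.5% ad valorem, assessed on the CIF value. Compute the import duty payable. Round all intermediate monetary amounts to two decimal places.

Import duty: SGD 72070.30

Import duty = 306682.14 × 23.5% = 72070.30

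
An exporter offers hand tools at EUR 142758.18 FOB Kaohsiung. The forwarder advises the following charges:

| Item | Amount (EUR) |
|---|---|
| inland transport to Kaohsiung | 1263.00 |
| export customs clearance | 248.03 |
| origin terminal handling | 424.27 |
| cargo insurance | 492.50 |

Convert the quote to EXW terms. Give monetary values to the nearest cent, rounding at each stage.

EXW price: EUR 140822.88

Not relevant to the conversion: insurance — on the buyer under both terms; not part of either seller's price.
From FOB to EXW, the seller no longer bears: inland to port, export clearance, origin terminal.
EXW price = 142758.18 − 1263.00 − 248.03 − 424.27 = 140822.88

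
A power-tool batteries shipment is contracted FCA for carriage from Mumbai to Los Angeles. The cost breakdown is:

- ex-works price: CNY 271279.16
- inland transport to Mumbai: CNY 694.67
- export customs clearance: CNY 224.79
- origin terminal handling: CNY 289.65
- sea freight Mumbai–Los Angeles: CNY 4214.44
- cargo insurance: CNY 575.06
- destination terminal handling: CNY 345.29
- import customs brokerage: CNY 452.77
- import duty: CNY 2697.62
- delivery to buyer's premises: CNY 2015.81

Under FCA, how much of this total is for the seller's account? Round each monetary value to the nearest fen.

FCA: the seller delivers export-cleared goods to the carrier; the buyer bears costs from that point.
Seller's account: goods 271279.16 + inland to port 694.67 + export clearance 224.79 = 272198.62
Buyer's account: origin terminal 289.65 + freight 4214.44 + insurance 575.06 + destination terminal 345.29 + brokerage 452.77 + duty 2697.62 + delivery 2015.81 = 10590.64

Seller's account: CNY 272198.62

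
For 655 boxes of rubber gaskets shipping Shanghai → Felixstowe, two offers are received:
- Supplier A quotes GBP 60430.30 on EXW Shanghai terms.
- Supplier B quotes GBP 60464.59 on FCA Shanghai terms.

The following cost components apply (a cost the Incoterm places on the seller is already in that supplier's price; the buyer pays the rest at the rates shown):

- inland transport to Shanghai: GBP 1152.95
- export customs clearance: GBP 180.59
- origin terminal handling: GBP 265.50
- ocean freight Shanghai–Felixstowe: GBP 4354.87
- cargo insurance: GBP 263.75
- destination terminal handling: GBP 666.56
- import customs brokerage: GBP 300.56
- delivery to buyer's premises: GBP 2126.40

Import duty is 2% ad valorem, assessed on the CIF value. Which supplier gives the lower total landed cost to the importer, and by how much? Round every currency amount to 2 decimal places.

Supplier B is cheaper by GBP 1325.24

Supplier A (EXW):
CIF value = EXW price + inland to port + export clearance + origin terminal + freight + insurance = 60430.30 + 1152.95 + 180.59 + 265.50 + 4354.87 + 263.75 = 66647.96
Import duty = 66647.96 × 2% = 1332.96
Buyer bears (A): 1152.95 + 180.59 + 265.50 + 4354.87 + 263.75 + 666.56 + 300.56 + 2126.40 = 9311.18
Landed cost (A) = invoice 60430.30 + 9311.18 + duty 1332.96 = 71074.44
Supplier B (FCA):
CIF value = FCA price + origin terminal + freight + insurance = 60464.59 + 265.50 + 4354.87 + 263.75 = 65348.71
Import duty = 65348.71 × 2% = 1306.97
Buyer bears (B): 265.50 + 4354.87 + 263.75 + 666.56 + 300.56 + 2126.40 = 7977.64
Landed cost (B) = invoice 60464.59 + 7977.64 + duty 1306.97 = 69749.20
Difference = |71074.44 − 69749.20| = 1325.24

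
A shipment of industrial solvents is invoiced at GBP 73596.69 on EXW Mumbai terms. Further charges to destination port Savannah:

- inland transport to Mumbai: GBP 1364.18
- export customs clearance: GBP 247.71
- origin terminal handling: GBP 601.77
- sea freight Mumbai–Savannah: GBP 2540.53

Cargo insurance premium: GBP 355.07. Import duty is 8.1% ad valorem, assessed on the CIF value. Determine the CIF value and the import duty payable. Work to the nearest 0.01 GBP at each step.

CIF value: GBP 78705.95; import duty: GBP 6375.18

CIF = EXW price + pre-shipment costs + freight + insurance
CIF = 73596.69 + 1364.18 + 247.71 + 601.77 + 2540.53 + 355.07 = 78705.95
Import duty = 78705.95 × 8.1% = 6375.18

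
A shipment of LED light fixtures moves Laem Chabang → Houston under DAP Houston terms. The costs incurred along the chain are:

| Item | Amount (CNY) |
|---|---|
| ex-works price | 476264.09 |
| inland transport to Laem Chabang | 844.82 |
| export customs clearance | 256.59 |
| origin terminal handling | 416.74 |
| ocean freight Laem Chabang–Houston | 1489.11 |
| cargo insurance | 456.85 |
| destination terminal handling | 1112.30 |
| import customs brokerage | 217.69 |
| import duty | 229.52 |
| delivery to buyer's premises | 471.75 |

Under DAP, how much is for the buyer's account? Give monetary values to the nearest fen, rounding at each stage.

Buyer's account: CNY 447.21

DAP: the seller bears all costs to the named destination except import duty and clearance.
Seller's account: goods 476264.09 + inland to port 844.82 + export clearance 256.59 + origin terminal 416.74 + freight 1489.11 + insurance 456.85 + destination terminal 1112.30 + delivery 471.75 = 481312.25
Buyer's account: brokerage 217.69 + duty 229.52 = 447.21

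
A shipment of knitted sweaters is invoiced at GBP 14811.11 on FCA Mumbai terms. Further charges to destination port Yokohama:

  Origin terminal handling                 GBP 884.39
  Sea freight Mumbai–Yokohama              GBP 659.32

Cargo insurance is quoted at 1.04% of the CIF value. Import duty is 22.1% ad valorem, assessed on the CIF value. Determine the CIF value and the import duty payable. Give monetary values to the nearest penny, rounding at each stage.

CIF value: GBP 16526.70; import duty: GBP 3652.40

Let C be the CIF value. C = FCA price + pre-shipment costs + freight + 1.04% × C
C − 1.04% × C = 14811.11 + 884.39 + 659.32
0.9896 × C = 16354.82
C = 16354.82 / 0.9896 = 16526.70
Insurance premium = 1.04% × 16526.70 = 171.88
Import duty = 16526.70 × 22.1% = 3652.40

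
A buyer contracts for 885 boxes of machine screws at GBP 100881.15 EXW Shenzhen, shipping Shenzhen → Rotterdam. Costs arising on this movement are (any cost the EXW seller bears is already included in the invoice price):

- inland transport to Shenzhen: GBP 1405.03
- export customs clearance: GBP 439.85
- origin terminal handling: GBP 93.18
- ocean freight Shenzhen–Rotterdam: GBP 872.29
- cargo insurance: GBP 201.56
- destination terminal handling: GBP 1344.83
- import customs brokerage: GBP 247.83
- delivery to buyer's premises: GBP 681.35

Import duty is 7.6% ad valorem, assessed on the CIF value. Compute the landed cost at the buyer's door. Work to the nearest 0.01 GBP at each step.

EXW: the seller makes goods available at their premises; the buyer bears all onward costs.
CIF value = EXW price + inland to port + export clearance + origin terminal + freight + insurance = 100881.15 + 1405.03 + 439.85 + 93.18 + 872.29 + 201.56 = 103893.06
Import duty = 103893.06 × 7.6% = 7895.87
Buyer bears: inland to port 1405.03 + export clearance 439.85 + origin terminal 93.18 + freight 872.29 + insurance 201.56 + destination terminal 1344.83 + brokerage 247.83 + delivery 681.35 + duty 7895.87 = 13181.79
Landed cost = invoice 100881.15 + 13181.79 = 114062.94

Total landed cost: GBP 114062.94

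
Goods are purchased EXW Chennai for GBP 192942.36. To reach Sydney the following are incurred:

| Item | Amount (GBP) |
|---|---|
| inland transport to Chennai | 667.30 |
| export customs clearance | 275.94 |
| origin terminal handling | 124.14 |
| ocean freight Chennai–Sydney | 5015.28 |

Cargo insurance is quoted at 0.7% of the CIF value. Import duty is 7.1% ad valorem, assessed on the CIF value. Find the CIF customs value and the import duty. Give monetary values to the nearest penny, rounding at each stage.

Let C be the CIF value. C = EXW price + pre-shipment costs + freight + 0.7% × C
C − 0.7% × C = 192942.36 + 667.30 + 275.94 + 124.14 + 5015.28
0.993 × C = 199025.02
C = 199025.02 / 0.993 = 200428.02
Insurance premium = 0.7% × 200428.02 = 1403.00
Import duty = 200428.02 × 7.1% = 14230.39

CIF value: GBP 200428.02; import duty: GBP 14230.39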